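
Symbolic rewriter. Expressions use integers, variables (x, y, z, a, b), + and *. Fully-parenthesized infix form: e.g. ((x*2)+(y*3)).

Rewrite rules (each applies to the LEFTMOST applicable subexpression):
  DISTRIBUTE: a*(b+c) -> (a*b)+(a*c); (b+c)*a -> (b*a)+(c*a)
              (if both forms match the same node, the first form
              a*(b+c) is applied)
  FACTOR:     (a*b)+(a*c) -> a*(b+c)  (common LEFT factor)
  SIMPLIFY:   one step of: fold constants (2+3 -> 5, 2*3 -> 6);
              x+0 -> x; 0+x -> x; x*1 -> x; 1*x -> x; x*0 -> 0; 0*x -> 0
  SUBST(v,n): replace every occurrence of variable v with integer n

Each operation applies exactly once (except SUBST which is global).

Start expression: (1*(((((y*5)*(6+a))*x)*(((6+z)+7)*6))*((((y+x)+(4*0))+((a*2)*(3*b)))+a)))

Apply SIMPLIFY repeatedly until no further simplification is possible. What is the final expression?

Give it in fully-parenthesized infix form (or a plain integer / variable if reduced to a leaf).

Answer: (((((y*5)*(6+a))*x)*(((6+z)+7)*6))*(((y+x)+((a*2)*(3*b)))+a))

Derivation:
Start: (1*(((((y*5)*(6+a))*x)*(((6+z)+7)*6))*((((y+x)+(4*0))+((a*2)*(3*b)))+a)))
Step 1: at root: (1*(((((y*5)*(6+a))*x)*(((6+z)+7)*6))*((((y+x)+(4*0))+((a*2)*(3*b)))+a))) -> (((((y*5)*(6+a))*x)*(((6+z)+7)*6))*((((y+x)+(4*0))+((a*2)*(3*b)))+a)); overall: (1*(((((y*5)*(6+a))*x)*(((6+z)+7)*6))*((((y+x)+(4*0))+((a*2)*(3*b)))+a))) -> (((((y*5)*(6+a))*x)*(((6+z)+7)*6))*((((y+x)+(4*0))+((a*2)*(3*b)))+a))
Step 2: at RLLR: (4*0) -> 0; overall: (((((y*5)*(6+a))*x)*(((6+z)+7)*6))*((((y+x)+(4*0))+((a*2)*(3*b)))+a)) -> (((((y*5)*(6+a))*x)*(((6+z)+7)*6))*((((y+x)+0)+((a*2)*(3*b)))+a))
Step 3: at RLL: ((y+x)+0) -> (y+x); overall: (((((y*5)*(6+a))*x)*(((6+z)+7)*6))*((((y+x)+0)+((a*2)*(3*b)))+a)) -> (((((y*5)*(6+a))*x)*(((6+z)+7)*6))*(((y+x)+((a*2)*(3*b)))+a))
Fixed point: (((((y*5)*(6+a))*x)*(((6+z)+7)*6))*(((y+x)+((a*2)*(3*b)))+a))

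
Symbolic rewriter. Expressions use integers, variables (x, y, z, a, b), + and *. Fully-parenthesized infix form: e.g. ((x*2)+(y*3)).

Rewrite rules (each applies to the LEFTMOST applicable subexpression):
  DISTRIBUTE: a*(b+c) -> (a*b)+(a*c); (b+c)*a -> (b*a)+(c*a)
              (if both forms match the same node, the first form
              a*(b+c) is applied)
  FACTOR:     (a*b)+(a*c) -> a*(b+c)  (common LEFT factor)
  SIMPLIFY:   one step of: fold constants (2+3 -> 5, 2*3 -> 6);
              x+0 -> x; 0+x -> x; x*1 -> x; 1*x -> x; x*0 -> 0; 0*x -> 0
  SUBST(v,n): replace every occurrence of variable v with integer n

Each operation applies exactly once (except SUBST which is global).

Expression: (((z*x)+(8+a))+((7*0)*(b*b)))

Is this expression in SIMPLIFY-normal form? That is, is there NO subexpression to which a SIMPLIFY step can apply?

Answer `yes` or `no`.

Answer: no

Derivation:
Expression: (((z*x)+(8+a))+((7*0)*(b*b)))
Scanning for simplifiable subexpressions (pre-order)...
  at root: (((z*x)+(8+a))+((7*0)*(b*b))) (not simplifiable)
  at L: ((z*x)+(8+a)) (not simplifiable)
  at LL: (z*x) (not simplifiable)
  at LR: (8+a) (not simplifiable)
  at R: ((7*0)*(b*b)) (not simplifiable)
  at RL: (7*0) (SIMPLIFIABLE)
  at RR: (b*b) (not simplifiable)
Found simplifiable subexpr at path RL: (7*0)
One SIMPLIFY step would give: (((z*x)+(8+a))+(0*(b*b)))
-> NOT in normal form.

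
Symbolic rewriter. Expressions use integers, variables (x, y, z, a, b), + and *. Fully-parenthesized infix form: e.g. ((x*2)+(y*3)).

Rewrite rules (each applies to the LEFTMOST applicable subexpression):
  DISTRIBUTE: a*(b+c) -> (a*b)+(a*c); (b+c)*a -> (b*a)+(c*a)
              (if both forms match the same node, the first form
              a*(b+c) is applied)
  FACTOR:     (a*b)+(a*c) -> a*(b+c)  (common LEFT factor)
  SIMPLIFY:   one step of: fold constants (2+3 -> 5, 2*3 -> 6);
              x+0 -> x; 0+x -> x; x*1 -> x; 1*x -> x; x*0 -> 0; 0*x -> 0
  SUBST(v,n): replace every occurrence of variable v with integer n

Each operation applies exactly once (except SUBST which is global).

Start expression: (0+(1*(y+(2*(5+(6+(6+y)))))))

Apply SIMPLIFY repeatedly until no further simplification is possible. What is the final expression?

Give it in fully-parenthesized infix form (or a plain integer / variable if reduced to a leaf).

Start: (0+(1*(y+(2*(5+(6+(6+y)))))))
Step 1: at root: (0+(1*(y+(2*(5+(6+(6+y))))))) -> (1*(y+(2*(5+(6+(6+y)))))); overall: (0+(1*(y+(2*(5+(6+(6+y))))))) -> (1*(y+(2*(5+(6+(6+y))))))
Step 2: at root: (1*(y+(2*(5+(6+(6+y)))))) -> (y+(2*(5+(6+(6+y))))); overall: (1*(y+(2*(5+(6+(6+y)))))) -> (y+(2*(5+(6+(6+y)))))
Fixed point: (y+(2*(5+(6+(6+y)))))

Answer: (y+(2*(5+(6+(6+y)))))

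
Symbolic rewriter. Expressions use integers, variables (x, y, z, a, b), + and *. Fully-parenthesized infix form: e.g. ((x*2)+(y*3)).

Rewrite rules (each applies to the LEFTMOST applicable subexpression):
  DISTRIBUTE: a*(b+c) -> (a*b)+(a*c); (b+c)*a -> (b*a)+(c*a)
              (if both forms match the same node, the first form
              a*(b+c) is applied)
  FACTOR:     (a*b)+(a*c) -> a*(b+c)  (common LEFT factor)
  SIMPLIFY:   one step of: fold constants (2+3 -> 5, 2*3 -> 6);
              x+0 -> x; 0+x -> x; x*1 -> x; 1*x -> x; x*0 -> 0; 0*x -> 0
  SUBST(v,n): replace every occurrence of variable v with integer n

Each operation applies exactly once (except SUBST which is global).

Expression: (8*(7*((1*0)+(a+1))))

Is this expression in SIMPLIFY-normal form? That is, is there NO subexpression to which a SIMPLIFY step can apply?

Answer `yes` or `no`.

Answer: no

Derivation:
Expression: (8*(7*((1*0)+(a+1))))
Scanning for simplifiable subexpressions (pre-order)...
  at root: (8*(7*((1*0)+(a+1)))) (not simplifiable)
  at R: (7*((1*0)+(a+1))) (not simplifiable)
  at RR: ((1*0)+(a+1)) (not simplifiable)
  at RRL: (1*0) (SIMPLIFIABLE)
  at RRR: (a+1) (not simplifiable)
Found simplifiable subexpr at path RRL: (1*0)
One SIMPLIFY step would give: (8*(7*(0+(a+1))))
-> NOT in normal form.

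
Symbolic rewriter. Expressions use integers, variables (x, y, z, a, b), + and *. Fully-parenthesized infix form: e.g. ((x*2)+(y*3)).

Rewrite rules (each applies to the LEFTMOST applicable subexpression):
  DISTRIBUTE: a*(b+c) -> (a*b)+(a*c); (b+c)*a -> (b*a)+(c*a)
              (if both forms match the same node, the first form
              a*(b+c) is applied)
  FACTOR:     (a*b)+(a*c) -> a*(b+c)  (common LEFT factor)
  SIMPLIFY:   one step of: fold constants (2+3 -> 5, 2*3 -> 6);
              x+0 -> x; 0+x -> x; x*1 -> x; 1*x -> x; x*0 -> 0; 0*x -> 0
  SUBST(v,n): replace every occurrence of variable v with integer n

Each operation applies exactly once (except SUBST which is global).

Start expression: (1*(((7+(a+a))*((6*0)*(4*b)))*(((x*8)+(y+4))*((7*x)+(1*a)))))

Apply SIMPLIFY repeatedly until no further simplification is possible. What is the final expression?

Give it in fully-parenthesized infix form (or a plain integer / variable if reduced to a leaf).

Answer: 0

Derivation:
Start: (1*(((7+(a+a))*((6*0)*(4*b)))*(((x*8)+(y+4))*((7*x)+(1*a)))))
Step 1: at root: (1*(((7+(a+a))*((6*0)*(4*b)))*(((x*8)+(y+4))*((7*x)+(1*a))))) -> (((7+(a+a))*((6*0)*(4*b)))*(((x*8)+(y+4))*((7*x)+(1*a)))); overall: (1*(((7+(a+a))*((6*0)*(4*b)))*(((x*8)+(y+4))*((7*x)+(1*a))))) -> (((7+(a+a))*((6*0)*(4*b)))*(((x*8)+(y+4))*((7*x)+(1*a))))
Step 2: at LRL: (6*0) -> 0; overall: (((7+(a+a))*((6*0)*(4*b)))*(((x*8)+(y+4))*((7*x)+(1*a)))) -> (((7+(a+a))*(0*(4*b)))*(((x*8)+(y+4))*((7*x)+(1*a))))
Step 3: at LR: (0*(4*b)) -> 0; overall: (((7+(a+a))*(0*(4*b)))*(((x*8)+(y+4))*((7*x)+(1*a)))) -> (((7+(a+a))*0)*(((x*8)+(y+4))*((7*x)+(1*a))))
Step 4: at L: ((7+(a+a))*0) -> 0; overall: (((7+(a+a))*0)*(((x*8)+(y+4))*((7*x)+(1*a)))) -> (0*(((x*8)+(y+4))*((7*x)+(1*a))))
Step 5: at root: (0*(((x*8)+(y+4))*((7*x)+(1*a)))) -> 0; overall: (0*(((x*8)+(y+4))*((7*x)+(1*a)))) -> 0
Fixed point: 0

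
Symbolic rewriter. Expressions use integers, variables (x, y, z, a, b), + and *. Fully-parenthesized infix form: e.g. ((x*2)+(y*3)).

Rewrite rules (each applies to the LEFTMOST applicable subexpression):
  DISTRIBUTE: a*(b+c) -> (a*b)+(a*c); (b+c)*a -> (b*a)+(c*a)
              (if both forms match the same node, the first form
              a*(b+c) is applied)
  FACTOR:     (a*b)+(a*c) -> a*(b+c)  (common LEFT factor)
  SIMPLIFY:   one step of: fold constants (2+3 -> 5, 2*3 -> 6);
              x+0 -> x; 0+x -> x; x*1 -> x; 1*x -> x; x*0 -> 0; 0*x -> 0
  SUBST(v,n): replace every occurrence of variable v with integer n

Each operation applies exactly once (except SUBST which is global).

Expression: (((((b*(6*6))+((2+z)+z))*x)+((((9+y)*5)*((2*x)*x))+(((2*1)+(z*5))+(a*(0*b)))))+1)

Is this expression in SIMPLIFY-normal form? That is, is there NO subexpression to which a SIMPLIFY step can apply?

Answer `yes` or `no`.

Answer: no

Derivation:
Expression: (((((b*(6*6))+((2+z)+z))*x)+((((9+y)*5)*((2*x)*x))+(((2*1)+(z*5))+(a*(0*b)))))+1)
Scanning for simplifiable subexpressions (pre-order)...
  at root: (((((b*(6*6))+((2+z)+z))*x)+((((9+y)*5)*((2*x)*x))+(((2*1)+(z*5))+(a*(0*b)))))+1) (not simplifiable)
  at L: ((((b*(6*6))+((2+z)+z))*x)+((((9+y)*5)*((2*x)*x))+(((2*1)+(z*5))+(a*(0*b))))) (not simplifiable)
  at LL: (((b*(6*6))+((2+z)+z))*x) (not simplifiable)
  at LLL: ((b*(6*6))+((2+z)+z)) (not simplifiable)
  at LLLL: (b*(6*6)) (not simplifiable)
  at LLLLR: (6*6) (SIMPLIFIABLE)
  at LLLR: ((2+z)+z) (not simplifiable)
  at LLLRL: (2+z) (not simplifiable)
  at LR: ((((9+y)*5)*((2*x)*x))+(((2*1)+(z*5))+(a*(0*b)))) (not simplifiable)
  at LRL: (((9+y)*5)*((2*x)*x)) (not simplifiable)
  at LRLL: ((9+y)*5) (not simplifiable)
  at LRLLL: (9+y) (not simplifiable)
  at LRLR: ((2*x)*x) (not simplifiable)
  at LRLRL: (2*x) (not simplifiable)
  at LRR: (((2*1)+(z*5))+(a*(0*b))) (not simplifiable)
  at LRRL: ((2*1)+(z*5)) (not simplifiable)
  at LRRLL: (2*1) (SIMPLIFIABLE)
  at LRRLR: (z*5) (not simplifiable)
  at LRRR: (a*(0*b)) (not simplifiable)
  at LRRRR: (0*b) (SIMPLIFIABLE)
Found simplifiable subexpr at path LLLLR: (6*6)
One SIMPLIFY step would give: (((((b*36)+((2+z)+z))*x)+((((9+y)*5)*((2*x)*x))+(((2*1)+(z*5))+(a*(0*b)))))+1)
-> NOT in normal form.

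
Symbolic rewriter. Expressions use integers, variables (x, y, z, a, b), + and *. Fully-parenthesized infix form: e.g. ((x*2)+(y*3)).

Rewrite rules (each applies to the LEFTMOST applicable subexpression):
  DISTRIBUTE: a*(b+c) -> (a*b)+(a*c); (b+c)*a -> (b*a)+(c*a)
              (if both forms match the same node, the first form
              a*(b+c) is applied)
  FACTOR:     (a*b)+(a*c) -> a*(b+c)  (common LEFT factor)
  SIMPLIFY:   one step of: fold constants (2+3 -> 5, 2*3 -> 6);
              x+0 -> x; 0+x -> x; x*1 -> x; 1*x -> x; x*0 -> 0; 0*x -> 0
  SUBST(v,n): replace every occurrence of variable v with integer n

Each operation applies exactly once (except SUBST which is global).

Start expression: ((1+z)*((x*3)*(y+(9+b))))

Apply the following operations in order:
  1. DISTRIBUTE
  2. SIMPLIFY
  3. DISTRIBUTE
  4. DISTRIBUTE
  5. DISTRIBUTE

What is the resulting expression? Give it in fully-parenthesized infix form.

Start: ((1+z)*((x*3)*(y+(9+b))))
Apply DISTRIBUTE at root (target: ((1+z)*((x*3)*(y+(9+b))))): ((1+z)*((x*3)*(y+(9+b)))) -> ((1*((x*3)*(y+(9+b))))+(z*((x*3)*(y+(9+b)))))
Apply SIMPLIFY at L (target: (1*((x*3)*(y+(9+b))))): ((1*((x*3)*(y+(9+b))))+(z*((x*3)*(y+(9+b))))) -> (((x*3)*(y+(9+b)))+(z*((x*3)*(y+(9+b)))))
Apply DISTRIBUTE at L (target: ((x*3)*(y+(9+b)))): (((x*3)*(y+(9+b)))+(z*((x*3)*(y+(9+b))))) -> ((((x*3)*y)+((x*3)*(9+b)))+(z*((x*3)*(y+(9+b)))))
Apply DISTRIBUTE at LR (target: ((x*3)*(9+b))): ((((x*3)*y)+((x*3)*(9+b)))+(z*((x*3)*(y+(9+b))))) -> ((((x*3)*y)+(((x*3)*9)+((x*3)*b)))+(z*((x*3)*(y+(9+b)))))
Apply DISTRIBUTE at RR (target: ((x*3)*(y+(9+b)))): ((((x*3)*y)+(((x*3)*9)+((x*3)*b)))+(z*((x*3)*(y+(9+b))))) -> ((((x*3)*y)+(((x*3)*9)+((x*3)*b)))+(z*(((x*3)*y)+((x*3)*(9+b)))))

Answer: ((((x*3)*y)+(((x*3)*9)+((x*3)*b)))+(z*(((x*3)*y)+((x*3)*(9+b)))))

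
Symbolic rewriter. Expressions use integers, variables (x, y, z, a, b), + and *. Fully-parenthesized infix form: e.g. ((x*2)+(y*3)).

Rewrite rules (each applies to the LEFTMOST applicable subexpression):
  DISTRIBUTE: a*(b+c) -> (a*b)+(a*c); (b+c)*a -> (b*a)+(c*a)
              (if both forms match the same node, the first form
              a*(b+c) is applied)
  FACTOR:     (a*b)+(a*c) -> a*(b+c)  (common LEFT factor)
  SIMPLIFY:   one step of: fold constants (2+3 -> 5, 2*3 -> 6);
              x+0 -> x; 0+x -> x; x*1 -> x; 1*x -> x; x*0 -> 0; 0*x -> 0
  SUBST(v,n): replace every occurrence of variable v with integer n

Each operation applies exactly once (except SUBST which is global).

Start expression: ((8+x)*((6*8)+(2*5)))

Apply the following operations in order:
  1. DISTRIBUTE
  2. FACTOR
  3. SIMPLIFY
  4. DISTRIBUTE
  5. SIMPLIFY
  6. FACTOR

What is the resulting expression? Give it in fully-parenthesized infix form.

Answer: ((8+x)*(48+10))

Derivation:
Start: ((8+x)*((6*8)+(2*5)))
Apply DISTRIBUTE at root (target: ((8+x)*((6*8)+(2*5)))): ((8+x)*((6*8)+(2*5))) -> (((8+x)*(6*8))+((8+x)*(2*5)))
Apply FACTOR at root (target: (((8+x)*(6*8))+((8+x)*(2*5)))): (((8+x)*(6*8))+((8+x)*(2*5))) -> ((8+x)*((6*8)+(2*5)))
Apply SIMPLIFY at RL (target: (6*8)): ((8+x)*((6*8)+(2*5))) -> ((8+x)*(48+(2*5)))
Apply DISTRIBUTE at root (target: ((8+x)*(48+(2*5)))): ((8+x)*(48+(2*5))) -> (((8+x)*48)+((8+x)*(2*5)))
Apply SIMPLIFY at RR (target: (2*5)): (((8+x)*48)+((8+x)*(2*5))) -> (((8+x)*48)+((8+x)*10))
Apply FACTOR at root (target: (((8+x)*48)+((8+x)*10))): (((8+x)*48)+((8+x)*10)) -> ((8+x)*(48+10))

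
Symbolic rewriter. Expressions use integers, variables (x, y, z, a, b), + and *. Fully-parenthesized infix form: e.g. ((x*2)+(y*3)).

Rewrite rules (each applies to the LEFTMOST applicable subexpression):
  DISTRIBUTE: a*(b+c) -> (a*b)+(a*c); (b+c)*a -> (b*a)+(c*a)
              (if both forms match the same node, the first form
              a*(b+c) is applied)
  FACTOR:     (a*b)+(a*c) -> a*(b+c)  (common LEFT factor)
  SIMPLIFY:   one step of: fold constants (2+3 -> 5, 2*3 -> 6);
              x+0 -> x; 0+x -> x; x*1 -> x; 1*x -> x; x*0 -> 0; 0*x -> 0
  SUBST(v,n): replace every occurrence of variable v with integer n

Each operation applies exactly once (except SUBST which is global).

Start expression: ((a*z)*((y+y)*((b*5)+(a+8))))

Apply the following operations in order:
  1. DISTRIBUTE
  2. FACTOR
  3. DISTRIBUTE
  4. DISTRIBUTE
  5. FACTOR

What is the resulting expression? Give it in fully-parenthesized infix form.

Answer: ((a*z)*(((y+y)*(b*5))+((y+y)*(a+8))))

Derivation:
Start: ((a*z)*((y+y)*((b*5)+(a+8))))
Apply DISTRIBUTE at R (target: ((y+y)*((b*5)+(a+8)))): ((a*z)*((y+y)*((b*5)+(a+8)))) -> ((a*z)*(((y+y)*(b*5))+((y+y)*(a+8))))
Apply FACTOR at R (target: (((y+y)*(b*5))+((y+y)*(a+8)))): ((a*z)*(((y+y)*(b*5))+((y+y)*(a+8)))) -> ((a*z)*((y+y)*((b*5)+(a+8))))
Apply DISTRIBUTE at R (target: ((y+y)*((b*5)+(a+8)))): ((a*z)*((y+y)*((b*5)+(a+8)))) -> ((a*z)*(((y+y)*(b*5))+((y+y)*(a+8))))
Apply DISTRIBUTE at root (target: ((a*z)*(((y+y)*(b*5))+((y+y)*(a+8))))): ((a*z)*(((y+y)*(b*5))+((y+y)*(a+8)))) -> (((a*z)*((y+y)*(b*5)))+((a*z)*((y+y)*(a+8))))
Apply FACTOR at root (target: (((a*z)*((y+y)*(b*5)))+((a*z)*((y+y)*(a+8))))): (((a*z)*((y+y)*(b*5)))+((a*z)*((y+y)*(a+8)))) -> ((a*z)*(((y+y)*(b*5))+((y+y)*(a+8))))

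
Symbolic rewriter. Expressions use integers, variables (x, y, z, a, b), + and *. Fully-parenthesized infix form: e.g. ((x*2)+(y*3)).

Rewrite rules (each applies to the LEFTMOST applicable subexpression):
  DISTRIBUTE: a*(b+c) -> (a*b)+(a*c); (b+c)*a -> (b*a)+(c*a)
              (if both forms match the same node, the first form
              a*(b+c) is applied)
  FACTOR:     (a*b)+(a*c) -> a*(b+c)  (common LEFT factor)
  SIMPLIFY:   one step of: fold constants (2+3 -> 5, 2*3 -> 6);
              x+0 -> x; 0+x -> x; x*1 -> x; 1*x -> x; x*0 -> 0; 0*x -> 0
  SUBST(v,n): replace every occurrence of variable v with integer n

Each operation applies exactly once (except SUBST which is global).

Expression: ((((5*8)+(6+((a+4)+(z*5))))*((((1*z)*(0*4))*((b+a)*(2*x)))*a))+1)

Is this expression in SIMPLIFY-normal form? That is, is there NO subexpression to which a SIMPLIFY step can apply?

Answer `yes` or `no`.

Answer: no

Derivation:
Expression: ((((5*8)+(6+((a+4)+(z*5))))*((((1*z)*(0*4))*((b+a)*(2*x)))*a))+1)
Scanning for simplifiable subexpressions (pre-order)...
  at root: ((((5*8)+(6+((a+4)+(z*5))))*((((1*z)*(0*4))*((b+a)*(2*x)))*a))+1) (not simplifiable)
  at L: (((5*8)+(6+((a+4)+(z*5))))*((((1*z)*(0*4))*((b+a)*(2*x)))*a)) (not simplifiable)
  at LL: ((5*8)+(6+((a+4)+(z*5)))) (not simplifiable)
  at LLL: (5*8) (SIMPLIFIABLE)
  at LLR: (6+((a+4)+(z*5))) (not simplifiable)
  at LLRR: ((a+4)+(z*5)) (not simplifiable)
  at LLRRL: (a+4) (not simplifiable)
  at LLRRR: (z*5) (not simplifiable)
  at LR: ((((1*z)*(0*4))*((b+a)*(2*x)))*a) (not simplifiable)
  at LRL: (((1*z)*(0*4))*((b+a)*(2*x))) (not simplifiable)
  at LRLL: ((1*z)*(0*4)) (not simplifiable)
  at LRLLL: (1*z) (SIMPLIFIABLE)
  at LRLLR: (0*4) (SIMPLIFIABLE)
  at LRLR: ((b+a)*(2*x)) (not simplifiable)
  at LRLRL: (b+a) (not simplifiable)
  at LRLRR: (2*x) (not simplifiable)
Found simplifiable subexpr at path LLL: (5*8)
One SIMPLIFY step would give: (((40+(6+((a+4)+(z*5))))*((((1*z)*(0*4))*((b+a)*(2*x)))*a))+1)
-> NOT in normal form.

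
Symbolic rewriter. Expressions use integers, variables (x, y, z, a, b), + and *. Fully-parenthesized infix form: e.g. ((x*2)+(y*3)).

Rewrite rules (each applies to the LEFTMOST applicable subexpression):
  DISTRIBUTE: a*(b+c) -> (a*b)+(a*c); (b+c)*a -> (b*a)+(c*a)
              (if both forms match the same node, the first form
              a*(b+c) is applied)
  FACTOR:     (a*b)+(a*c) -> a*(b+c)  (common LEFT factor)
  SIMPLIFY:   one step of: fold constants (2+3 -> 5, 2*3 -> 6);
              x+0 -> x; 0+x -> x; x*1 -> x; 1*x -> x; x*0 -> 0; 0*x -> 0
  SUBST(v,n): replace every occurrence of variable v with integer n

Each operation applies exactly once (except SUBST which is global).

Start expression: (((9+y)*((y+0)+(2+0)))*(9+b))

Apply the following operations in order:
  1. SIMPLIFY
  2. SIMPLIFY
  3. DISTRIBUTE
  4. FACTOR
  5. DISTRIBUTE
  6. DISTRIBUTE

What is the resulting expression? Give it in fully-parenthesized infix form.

Start: (((9+y)*((y+0)+(2+0)))*(9+b))
Apply SIMPLIFY at LRL (target: (y+0)): (((9+y)*((y+0)+(2+0)))*(9+b)) -> (((9+y)*(y+(2+0)))*(9+b))
Apply SIMPLIFY at LRR (target: (2+0)): (((9+y)*(y+(2+0)))*(9+b)) -> (((9+y)*(y+2))*(9+b))
Apply DISTRIBUTE at root (target: (((9+y)*(y+2))*(9+b))): (((9+y)*(y+2))*(9+b)) -> ((((9+y)*(y+2))*9)+(((9+y)*(y+2))*b))
Apply FACTOR at root (target: ((((9+y)*(y+2))*9)+(((9+y)*(y+2))*b))): ((((9+y)*(y+2))*9)+(((9+y)*(y+2))*b)) -> (((9+y)*(y+2))*(9+b))
Apply DISTRIBUTE at root (target: (((9+y)*(y+2))*(9+b))): (((9+y)*(y+2))*(9+b)) -> ((((9+y)*(y+2))*9)+(((9+y)*(y+2))*b))
Apply DISTRIBUTE at LL (target: ((9+y)*(y+2))): ((((9+y)*(y+2))*9)+(((9+y)*(y+2))*b)) -> (((((9+y)*y)+((9+y)*2))*9)+(((9+y)*(y+2))*b))

Answer: (((((9+y)*y)+((9+y)*2))*9)+(((9+y)*(y+2))*b))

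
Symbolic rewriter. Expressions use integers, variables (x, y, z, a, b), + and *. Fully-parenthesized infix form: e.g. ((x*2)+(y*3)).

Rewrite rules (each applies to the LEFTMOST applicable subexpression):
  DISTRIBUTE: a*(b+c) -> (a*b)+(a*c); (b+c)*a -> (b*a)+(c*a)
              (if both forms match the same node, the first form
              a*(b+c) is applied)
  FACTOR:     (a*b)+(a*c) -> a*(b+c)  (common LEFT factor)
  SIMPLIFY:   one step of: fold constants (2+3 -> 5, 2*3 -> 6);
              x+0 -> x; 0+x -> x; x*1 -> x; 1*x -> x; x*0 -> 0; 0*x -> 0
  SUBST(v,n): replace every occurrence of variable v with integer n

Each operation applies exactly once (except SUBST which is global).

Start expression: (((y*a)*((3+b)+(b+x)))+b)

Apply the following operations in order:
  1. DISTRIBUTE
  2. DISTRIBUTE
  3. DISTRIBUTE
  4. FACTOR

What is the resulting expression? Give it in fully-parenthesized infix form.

Start: (((y*a)*((3+b)+(b+x)))+b)
Apply DISTRIBUTE at L (target: ((y*a)*((3+b)+(b+x)))): (((y*a)*((3+b)+(b+x)))+b) -> ((((y*a)*(3+b))+((y*a)*(b+x)))+b)
Apply DISTRIBUTE at LL (target: ((y*a)*(3+b))): ((((y*a)*(3+b))+((y*a)*(b+x)))+b) -> (((((y*a)*3)+((y*a)*b))+((y*a)*(b+x)))+b)
Apply DISTRIBUTE at LR (target: ((y*a)*(b+x))): (((((y*a)*3)+((y*a)*b))+((y*a)*(b+x)))+b) -> (((((y*a)*3)+((y*a)*b))+(((y*a)*b)+((y*a)*x)))+b)
Apply FACTOR at LL (target: (((y*a)*3)+((y*a)*b))): (((((y*a)*3)+((y*a)*b))+(((y*a)*b)+((y*a)*x)))+b) -> ((((y*a)*(3+b))+(((y*a)*b)+((y*a)*x)))+b)

Answer: ((((y*a)*(3+b))+(((y*a)*b)+((y*a)*x)))+b)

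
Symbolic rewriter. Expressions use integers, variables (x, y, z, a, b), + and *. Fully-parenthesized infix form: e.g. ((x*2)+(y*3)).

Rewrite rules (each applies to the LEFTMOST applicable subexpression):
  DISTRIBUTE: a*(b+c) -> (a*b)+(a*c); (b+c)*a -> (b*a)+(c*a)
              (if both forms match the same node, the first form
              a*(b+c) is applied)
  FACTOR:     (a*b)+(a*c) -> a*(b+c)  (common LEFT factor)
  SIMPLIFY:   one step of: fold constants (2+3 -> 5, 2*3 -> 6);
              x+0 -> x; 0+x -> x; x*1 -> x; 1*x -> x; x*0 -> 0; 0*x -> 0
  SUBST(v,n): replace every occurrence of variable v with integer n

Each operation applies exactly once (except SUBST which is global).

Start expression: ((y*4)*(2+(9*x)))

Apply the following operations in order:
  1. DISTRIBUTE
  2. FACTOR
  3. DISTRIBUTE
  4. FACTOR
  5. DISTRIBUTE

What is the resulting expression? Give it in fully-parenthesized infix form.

Answer: (((y*4)*2)+((y*4)*(9*x)))

Derivation:
Start: ((y*4)*(2+(9*x)))
Apply DISTRIBUTE at root (target: ((y*4)*(2+(9*x)))): ((y*4)*(2+(9*x))) -> (((y*4)*2)+((y*4)*(9*x)))
Apply FACTOR at root (target: (((y*4)*2)+((y*4)*(9*x)))): (((y*4)*2)+((y*4)*(9*x))) -> ((y*4)*(2+(9*x)))
Apply DISTRIBUTE at root (target: ((y*4)*(2+(9*x)))): ((y*4)*(2+(9*x))) -> (((y*4)*2)+((y*4)*(9*x)))
Apply FACTOR at root (target: (((y*4)*2)+((y*4)*(9*x)))): (((y*4)*2)+((y*4)*(9*x))) -> ((y*4)*(2+(9*x)))
Apply DISTRIBUTE at root (target: ((y*4)*(2+(9*x)))): ((y*4)*(2+(9*x))) -> (((y*4)*2)+((y*4)*(9*x)))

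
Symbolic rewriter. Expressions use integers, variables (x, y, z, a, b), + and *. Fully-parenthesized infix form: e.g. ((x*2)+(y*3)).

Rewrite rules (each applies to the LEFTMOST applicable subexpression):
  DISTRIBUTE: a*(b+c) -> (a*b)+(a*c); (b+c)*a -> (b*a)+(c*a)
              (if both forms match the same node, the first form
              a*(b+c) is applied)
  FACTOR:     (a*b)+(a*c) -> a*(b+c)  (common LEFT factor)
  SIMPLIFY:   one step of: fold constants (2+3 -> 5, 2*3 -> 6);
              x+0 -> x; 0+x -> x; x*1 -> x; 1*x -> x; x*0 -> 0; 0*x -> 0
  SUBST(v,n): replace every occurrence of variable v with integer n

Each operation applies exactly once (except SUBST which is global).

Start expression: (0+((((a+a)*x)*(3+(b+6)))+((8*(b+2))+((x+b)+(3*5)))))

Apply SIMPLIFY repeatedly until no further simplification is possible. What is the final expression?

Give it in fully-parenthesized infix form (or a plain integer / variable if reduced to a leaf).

Answer: ((((a+a)*x)*(3+(b+6)))+((8*(b+2))+((x+b)+15)))

Derivation:
Start: (0+((((a+a)*x)*(3+(b+6)))+((8*(b+2))+((x+b)+(3*5)))))
Step 1: at root: (0+((((a+a)*x)*(3+(b+6)))+((8*(b+2))+((x+b)+(3*5))))) -> ((((a+a)*x)*(3+(b+6)))+((8*(b+2))+((x+b)+(3*5)))); overall: (0+((((a+a)*x)*(3+(b+6)))+((8*(b+2))+((x+b)+(3*5))))) -> ((((a+a)*x)*(3+(b+6)))+((8*(b+2))+((x+b)+(3*5))))
Step 2: at RRR: (3*5) -> 15; overall: ((((a+a)*x)*(3+(b+6)))+((8*(b+2))+((x+b)+(3*5)))) -> ((((a+a)*x)*(3+(b+6)))+((8*(b+2))+((x+b)+15)))
Fixed point: ((((a+a)*x)*(3+(b+6)))+((8*(b+2))+((x+b)+15)))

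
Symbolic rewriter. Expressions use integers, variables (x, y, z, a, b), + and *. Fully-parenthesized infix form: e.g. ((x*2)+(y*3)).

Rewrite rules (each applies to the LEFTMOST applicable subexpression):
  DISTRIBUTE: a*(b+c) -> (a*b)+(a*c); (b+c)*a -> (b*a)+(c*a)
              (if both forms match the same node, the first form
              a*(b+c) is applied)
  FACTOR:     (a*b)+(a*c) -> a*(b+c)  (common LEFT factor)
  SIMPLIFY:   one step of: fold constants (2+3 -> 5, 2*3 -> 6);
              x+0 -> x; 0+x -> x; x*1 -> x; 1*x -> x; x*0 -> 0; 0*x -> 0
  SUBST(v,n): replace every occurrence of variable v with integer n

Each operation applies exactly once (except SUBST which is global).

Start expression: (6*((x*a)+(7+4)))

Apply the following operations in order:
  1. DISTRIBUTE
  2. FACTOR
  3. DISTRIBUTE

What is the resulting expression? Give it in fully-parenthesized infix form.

Start: (6*((x*a)+(7+4)))
Apply DISTRIBUTE at root (target: (6*((x*a)+(7+4)))): (6*((x*a)+(7+4))) -> ((6*(x*a))+(6*(7+4)))
Apply FACTOR at root (target: ((6*(x*a))+(6*(7+4)))): ((6*(x*a))+(6*(7+4))) -> (6*((x*a)+(7+4)))
Apply DISTRIBUTE at root (target: (6*((x*a)+(7+4)))): (6*((x*a)+(7+4))) -> ((6*(x*a))+(6*(7+4)))

Answer: ((6*(x*a))+(6*(7+4)))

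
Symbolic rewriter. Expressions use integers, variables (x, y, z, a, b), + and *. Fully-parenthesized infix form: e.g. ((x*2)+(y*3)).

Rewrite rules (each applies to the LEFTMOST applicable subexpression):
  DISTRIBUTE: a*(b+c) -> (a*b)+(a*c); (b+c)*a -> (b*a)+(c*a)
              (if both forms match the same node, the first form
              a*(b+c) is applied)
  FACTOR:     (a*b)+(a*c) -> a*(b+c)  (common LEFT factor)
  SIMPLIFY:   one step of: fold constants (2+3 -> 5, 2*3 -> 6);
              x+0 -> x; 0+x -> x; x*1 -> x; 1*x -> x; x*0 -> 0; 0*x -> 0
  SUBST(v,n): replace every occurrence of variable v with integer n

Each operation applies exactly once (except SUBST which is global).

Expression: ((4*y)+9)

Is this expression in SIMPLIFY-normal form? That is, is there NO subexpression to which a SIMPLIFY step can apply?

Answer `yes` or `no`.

Expression: ((4*y)+9)
Scanning for simplifiable subexpressions (pre-order)...
  at root: ((4*y)+9) (not simplifiable)
  at L: (4*y) (not simplifiable)
Result: no simplifiable subexpression found -> normal form.

Answer: yes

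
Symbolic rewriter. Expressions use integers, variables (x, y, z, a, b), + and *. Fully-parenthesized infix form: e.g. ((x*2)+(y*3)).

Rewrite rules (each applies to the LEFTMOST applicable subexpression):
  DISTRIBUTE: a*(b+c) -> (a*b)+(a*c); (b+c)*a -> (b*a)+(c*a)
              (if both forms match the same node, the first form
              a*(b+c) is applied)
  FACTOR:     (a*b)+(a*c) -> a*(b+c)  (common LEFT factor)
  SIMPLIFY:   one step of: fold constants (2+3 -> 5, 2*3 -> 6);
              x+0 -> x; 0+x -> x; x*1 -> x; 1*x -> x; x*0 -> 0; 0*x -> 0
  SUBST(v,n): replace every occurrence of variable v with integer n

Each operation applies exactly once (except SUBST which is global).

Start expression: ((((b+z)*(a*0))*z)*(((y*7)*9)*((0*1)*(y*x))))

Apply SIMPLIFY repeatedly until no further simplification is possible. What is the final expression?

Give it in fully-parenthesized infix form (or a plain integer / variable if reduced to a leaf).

Answer: 0

Derivation:
Start: ((((b+z)*(a*0))*z)*(((y*7)*9)*((0*1)*(y*x))))
Step 1: at LLR: (a*0) -> 0; overall: ((((b+z)*(a*0))*z)*(((y*7)*9)*((0*1)*(y*x)))) -> ((((b+z)*0)*z)*(((y*7)*9)*((0*1)*(y*x))))
Step 2: at LL: ((b+z)*0) -> 0; overall: ((((b+z)*0)*z)*(((y*7)*9)*((0*1)*(y*x)))) -> ((0*z)*(((y*7)*9)*((0*1)*(y*x))))
Step 3: at L: (0*z) -> 0; overall: ((0*z)*(((y*7)*9)*((0*1)*(y*x)))) -> (0*(((y*7)*9)*((0*1)*(y*x))))
Step 4: at root: (0*(((y*7)*9)*((0*1)*(y*x)))) -> 0; overall: (0*(((y*7)*9)*((0*1)*(y*x)))) -> 0
Fixed point: 0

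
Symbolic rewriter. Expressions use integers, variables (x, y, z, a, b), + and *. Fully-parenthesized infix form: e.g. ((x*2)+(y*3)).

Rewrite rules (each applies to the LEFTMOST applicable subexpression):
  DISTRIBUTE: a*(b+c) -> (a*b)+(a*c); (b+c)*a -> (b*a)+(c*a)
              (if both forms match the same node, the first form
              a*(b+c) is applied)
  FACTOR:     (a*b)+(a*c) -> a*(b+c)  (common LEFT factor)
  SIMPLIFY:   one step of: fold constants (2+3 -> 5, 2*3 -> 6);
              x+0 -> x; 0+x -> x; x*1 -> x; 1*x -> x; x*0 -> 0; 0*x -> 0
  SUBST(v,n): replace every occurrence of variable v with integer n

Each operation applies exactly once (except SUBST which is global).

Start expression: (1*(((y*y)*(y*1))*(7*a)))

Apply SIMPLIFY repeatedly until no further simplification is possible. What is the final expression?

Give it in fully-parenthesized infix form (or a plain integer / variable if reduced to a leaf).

Answer: (((y*y)*y)*(7*a))

Derivation:
Start: (1*(((y*y)*(y*1))*(7*a)))
Step 1: at root: (1*(((y*y)*(y*1))*(7*a))) -> (((y*y)*(y*1))*(7*a)); overall: (1*(((y*y)*(y*1))*(7*a))) -> (((y*y)*(y*1))*(7*a))
Step 2: at LR: (y*1) -> y; overall: (((y*y)*(y*1))*(7*a)) -> (((y*y)*y)*(7*a))
Fixed point: (((y*y)*y)*(7*a))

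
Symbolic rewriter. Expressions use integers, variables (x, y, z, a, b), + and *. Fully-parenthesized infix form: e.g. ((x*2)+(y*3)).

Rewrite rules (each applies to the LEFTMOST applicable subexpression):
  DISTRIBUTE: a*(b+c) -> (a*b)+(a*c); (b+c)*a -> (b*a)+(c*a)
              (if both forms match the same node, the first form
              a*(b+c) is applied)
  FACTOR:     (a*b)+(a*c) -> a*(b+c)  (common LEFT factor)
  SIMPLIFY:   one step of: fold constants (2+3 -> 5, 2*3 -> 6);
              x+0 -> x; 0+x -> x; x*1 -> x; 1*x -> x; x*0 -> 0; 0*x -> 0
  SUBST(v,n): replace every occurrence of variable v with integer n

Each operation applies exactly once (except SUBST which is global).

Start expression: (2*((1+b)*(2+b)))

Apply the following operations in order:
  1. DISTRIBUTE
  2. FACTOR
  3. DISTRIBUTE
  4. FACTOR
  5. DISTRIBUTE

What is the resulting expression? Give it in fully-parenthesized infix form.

Start: (2*((1+b)*(2+b)))
Apply DISTRIBUTE at R (target: ((1+b)*(2+b))): (2*((1+b)*(2+b))) -> (2*(((1+b)*2)+((1+b)*b)))
Apply FACTOR at R (target: (((1+b)*2)+((1+b)*b))): (2*(((1+b)*2)+((1+b)*b))) -> (2*((1+b)*(2+b)))
Apply DISTRIBUTE at R (target: ((1+b)*(2+b))): (2*((1+b)*(2+b))) -> (2*(((1+b)*2)+((1+b)*b)))
Apply FACTOR at R (target: (((1+b)*2)+((1+b)*b))): (2*(((1+b)*2)+((1+b)*b))) -> (2*((1+b)*(2+b)))
Apply DISTRIBUTE at R (target: ((1+b)*(2+b))): (2*((1+b)*(2+b))) -> (2*(((1+b)*2)+((1+b)*b)))

Answer: (2*(((1+b)*2)+((1+b)*b)))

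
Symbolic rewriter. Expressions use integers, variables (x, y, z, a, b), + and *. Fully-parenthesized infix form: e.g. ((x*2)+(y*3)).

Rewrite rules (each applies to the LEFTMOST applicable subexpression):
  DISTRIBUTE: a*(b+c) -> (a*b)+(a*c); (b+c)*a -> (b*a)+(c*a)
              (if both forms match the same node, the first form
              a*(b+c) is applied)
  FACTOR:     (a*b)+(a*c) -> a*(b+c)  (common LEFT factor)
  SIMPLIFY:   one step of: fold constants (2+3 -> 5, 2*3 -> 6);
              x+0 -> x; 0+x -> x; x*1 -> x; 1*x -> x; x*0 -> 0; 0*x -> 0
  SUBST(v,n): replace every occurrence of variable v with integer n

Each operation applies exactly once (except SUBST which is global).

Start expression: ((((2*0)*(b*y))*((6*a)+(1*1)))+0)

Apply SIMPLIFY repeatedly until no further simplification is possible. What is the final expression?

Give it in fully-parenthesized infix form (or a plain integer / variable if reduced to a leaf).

Answer: 0

Derivation:
Start: ((((2*0)*(b*y))*((6*a)+(1*1)))+0)
Step 1: at root: ((((2*0)*(b*y))*((6*a)+(1*1)))+0) -> (((2*0)*(b*y))*((6*a)+(1*1))); overall: ((((2*0)*(b*y))*((6*a)+(1*1)))+0) -> (((2*0)*(b*y))*((6*a)+(1*1)))
Step 2: at LL: (2*0) -> 0; overall: (((2*0)*(b*y))*((6*a)+(1*1))) -> ((0*(b*y))*((6*a)+(1*1)))
Step 3: at L: (0*(b*y)) -> 0; overall: ((0*(b*y))*((6*a)+(1*1))) -> (0*((6*a)+(1*1)))
Step 4: at root: (0*((6*a)+(1*1))) -> 0; overall: (0*((6*a)+(1*1))) -> 0
Fixed point: 0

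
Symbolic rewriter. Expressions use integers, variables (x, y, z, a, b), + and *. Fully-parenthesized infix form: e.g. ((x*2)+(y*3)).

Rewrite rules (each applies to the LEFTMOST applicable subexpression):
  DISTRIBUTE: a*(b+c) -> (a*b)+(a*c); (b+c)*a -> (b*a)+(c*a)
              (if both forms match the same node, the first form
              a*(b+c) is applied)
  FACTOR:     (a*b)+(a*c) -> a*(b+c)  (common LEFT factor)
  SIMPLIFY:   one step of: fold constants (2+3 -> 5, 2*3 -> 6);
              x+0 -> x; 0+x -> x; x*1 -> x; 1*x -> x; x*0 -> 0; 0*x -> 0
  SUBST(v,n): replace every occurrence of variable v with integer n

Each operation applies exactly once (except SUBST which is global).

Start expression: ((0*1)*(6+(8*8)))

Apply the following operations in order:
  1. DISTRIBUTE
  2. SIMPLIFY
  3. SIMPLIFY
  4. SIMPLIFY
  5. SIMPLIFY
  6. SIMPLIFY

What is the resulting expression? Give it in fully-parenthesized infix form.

Start: ((0*1)*(6+(8*8)))
Apply DISTRIBUTE at root (target: ((0*1)*(6+(8*8)))): ((0*1)*(6+(8*8))) -> (((0*1)*6)+((0*1)*(8*8)))
Apply SIMPLIFY at LL (target: (0*1)): (((0*1)*6)+((0*1)*(8*8))) -> ((0*6)+((0*1)*(8*8)))
Apply SIMPLIFY at L (target: (0*6)): ((0*6)+((0*1)*(8*8))) -> (0+((0*1)*(8*8)))
Apply SIMPLIFY at root (target: (0+((0*1)*(8*8)))): (0+((0*1)*(8*8))) -> ((0*1)*(8*8))
Apply SIMPLIFY at L (target: (0*1)): ((0*1)*(8*8)) -> (0*(8*8))
Apply SIMPLIFY at root (target: (0*(8*8))): (0*(8*8)) -> 0

Answer: 0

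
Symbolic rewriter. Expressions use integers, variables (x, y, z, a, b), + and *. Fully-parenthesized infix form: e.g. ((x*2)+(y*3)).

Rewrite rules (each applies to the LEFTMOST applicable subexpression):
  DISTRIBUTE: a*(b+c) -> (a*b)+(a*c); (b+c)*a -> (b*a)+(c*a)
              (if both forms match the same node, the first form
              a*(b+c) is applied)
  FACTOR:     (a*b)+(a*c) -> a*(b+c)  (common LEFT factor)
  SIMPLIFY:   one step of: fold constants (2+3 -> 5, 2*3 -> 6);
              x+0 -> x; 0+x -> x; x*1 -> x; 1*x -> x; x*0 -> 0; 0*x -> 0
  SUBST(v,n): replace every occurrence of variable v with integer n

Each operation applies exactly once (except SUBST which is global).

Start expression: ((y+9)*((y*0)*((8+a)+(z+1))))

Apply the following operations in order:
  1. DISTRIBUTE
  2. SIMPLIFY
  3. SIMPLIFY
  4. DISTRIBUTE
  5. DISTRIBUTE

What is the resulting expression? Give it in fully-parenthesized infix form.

Start: ((y+9)*((y*0)*((8+a)+(z+1))))
Apply DISTRIBUTE at root (target: ((y+9)*((y*0)*((8+a)+(z+1))))): ((y+9)*((y*0)*((8+a)+(z+1)))) -> ((y*((y*0)*((8+a)+(z+1))))+(9*((y*0)*((8+a)+(z+1)))))
Apply SIMPLIFY at LRL (target: (y*0)): ((y*((y*0)*((8+a)+(z+1))))+(9*((y*0)*((8+a)+(z+1))))) -> ((y*(0*((8+a)+(z+1))))+(9*((y*0)*((8+a)+(z+1)))))
Apply SIMPLIFY at LR (target: (0*((8+a)+(z+1)))): ((y*(0*((8+a)+(z+1))))+(9*((y*0)*((8+a)+(z+1))))) -> ((y*0)+(9*((y*0)*((8+a)+(z+1)))))
Apply DISTRIBUTE at RR (target: ((y*0)*((8+a)+(z+1)))): ((y*0)+(9*((y*0)*((8+a)+(z+1))))) -> ((y*0)+(9*(((y*0)*(8+a))+((y*0)*(z+1)))))
Apply DISTRIBUTE at R (target: (9*(((y*0)*(8+a))+((y*0)*(z+1))))): ((y*0)+(9*(((y*0)*(8+a))+((y*0)*(z+1))))) -> ((y*0)+((9*((y*0)*(8+a)))+(9*((y*0)*(z+1)))))

Answer: ((y*0)+((9*((y*0)*(8+a)))+(9*((y*0)*(z+1)))))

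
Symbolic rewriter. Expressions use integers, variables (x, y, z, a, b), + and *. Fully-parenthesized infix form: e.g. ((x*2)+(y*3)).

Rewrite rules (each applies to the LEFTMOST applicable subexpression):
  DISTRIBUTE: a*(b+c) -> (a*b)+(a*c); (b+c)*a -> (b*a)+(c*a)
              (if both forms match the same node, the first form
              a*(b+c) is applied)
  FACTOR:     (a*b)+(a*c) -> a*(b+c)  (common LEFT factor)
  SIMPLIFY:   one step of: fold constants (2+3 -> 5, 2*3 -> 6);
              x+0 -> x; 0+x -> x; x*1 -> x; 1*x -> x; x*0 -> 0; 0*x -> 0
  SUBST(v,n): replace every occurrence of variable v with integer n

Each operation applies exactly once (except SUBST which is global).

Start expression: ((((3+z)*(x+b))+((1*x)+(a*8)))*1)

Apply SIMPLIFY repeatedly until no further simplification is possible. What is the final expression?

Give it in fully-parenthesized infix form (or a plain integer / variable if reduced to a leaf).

Answer: (((3+z)*(x+b))+(x+(a*8)))

Derivation:
Start: ((((3+z)*(x+b))+((1*x)+(a*8)))*1)
Step 1: at root: ((((3+z)*(x+b))+((1*x)+(a*8)))*1) -> (((3+z)*(x+b))+((1*x)+(a*8))); overall: ((((3+z)*(x+b))+((1*x)+(a*8)))*1) -> (((3+z)*(x+b))+((1*x)+(a*8)))
Step 2: at RL: (1*x) -> x; overall: (((3+z)*(x+b))+((1*x)+(a*8))) -> (((3+z)*(x+b))+(x+(a*8)))
Fixed point: (((3+z)*(x+b))+(x+(a*8)))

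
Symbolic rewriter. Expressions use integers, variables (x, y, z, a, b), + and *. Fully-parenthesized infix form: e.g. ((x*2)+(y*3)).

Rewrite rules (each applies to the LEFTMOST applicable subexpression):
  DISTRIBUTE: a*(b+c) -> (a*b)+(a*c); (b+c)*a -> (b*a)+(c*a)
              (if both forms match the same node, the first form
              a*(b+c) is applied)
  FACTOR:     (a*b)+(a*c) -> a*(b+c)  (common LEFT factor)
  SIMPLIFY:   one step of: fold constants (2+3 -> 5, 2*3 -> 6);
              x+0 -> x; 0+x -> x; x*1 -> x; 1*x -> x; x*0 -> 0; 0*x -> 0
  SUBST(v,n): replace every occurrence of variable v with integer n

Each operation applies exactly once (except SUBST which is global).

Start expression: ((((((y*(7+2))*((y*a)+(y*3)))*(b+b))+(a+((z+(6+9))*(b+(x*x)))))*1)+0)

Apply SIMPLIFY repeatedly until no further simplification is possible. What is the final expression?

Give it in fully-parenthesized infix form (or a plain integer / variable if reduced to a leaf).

Start: ((((((y*(7+2))*((y*a)+(y*3)))*(b+b))+(a+((z+(6+9))*(b+(x*x)))))*1)+0)
Step 1: at root: ((((((y*(7+2))*((y*a)+(y*3)))*(b+b))+(a+((z+(6+9))*(b+(x*x)))))*1)+0) -> (((((y*(7+2))*((y*a)+(y*3)))*(b+b))+(a+((z+(6+9))*(b+(x*x)))))*1); overall: ((((((y*(7+2))*((y*a)+(y*3)))*(b+b))+(a+((z+(6+9))*(b+(x*x)))))*1)+0) -> (((((y*(7+2))*((y*a)+(y*3)))*(b+b))+(a+((z+(6+9))*(b+(x*x)))))*1)
Step 2: at root: (((((y*(7+2))*((y*a)+(y*3)))*(b+b))+(a+((z+(6+9))*(b+(x*x)))))*1) -> ((((y*(7+2))*((y*a)+(y*3)))*(b+b))+(a+((z+(6+9))*(b+(x*x))))); overall: (((((y*(7+2))*((y*a)+(y*3)))*(b+b))+(a+((z+(6+9))*(b+(x*x)))))*1) -> ((((y*(7+2))*((y*a)+(y*3)))*(b+b))+(a+((z+(6+9))*(b+(x*x)))))
Step 3: at LLLR: (7+2) -> 9; overall: ((((y*(7+2))*((y*a)+(y*3)))*(b+b))+(a+((z+(6+9))*(b+(x*x))))) -> ((((y*9)*((y*a)+(y*3)))*(b+b))+(a+((z+(6+9))*(b+(x*x)))))
Step 4: at RRLR: (6+9) -> 15; overall: ((((y*9)*((y*a)+(y*3)))*(b+b))+(a+((z+(6+9))*(b+(x*x))))) -> ((((y*9)*((y*a)+(y*3)))*(b+b))+(a+((z+15)*(b+(x*x)))))
Fixed point: ((((y*9)*((y*a)+(y*3)))*(b+b))+(a+((z+15)*(b+(x*x)))))

Answer: ((((y*9)*((y*a)+(y*3)))*(b+b))+(a+((z+15)*(b+(x*x)))))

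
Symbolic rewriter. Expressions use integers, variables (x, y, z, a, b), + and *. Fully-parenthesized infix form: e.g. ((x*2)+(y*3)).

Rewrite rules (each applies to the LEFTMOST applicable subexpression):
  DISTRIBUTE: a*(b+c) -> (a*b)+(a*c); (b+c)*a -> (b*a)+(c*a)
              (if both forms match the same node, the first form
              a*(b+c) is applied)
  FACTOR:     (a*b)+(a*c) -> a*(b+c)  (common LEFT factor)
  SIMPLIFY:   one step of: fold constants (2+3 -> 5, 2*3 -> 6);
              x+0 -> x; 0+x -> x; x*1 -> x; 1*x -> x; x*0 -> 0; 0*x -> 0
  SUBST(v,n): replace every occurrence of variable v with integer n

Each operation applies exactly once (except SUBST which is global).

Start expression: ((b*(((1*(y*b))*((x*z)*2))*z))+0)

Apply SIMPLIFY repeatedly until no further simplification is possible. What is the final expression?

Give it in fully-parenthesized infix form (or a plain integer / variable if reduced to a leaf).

Answer: (b*(((y*b)*((x*z)*2))*z))

Derivation:
Start: ((b*(((1*(y*b))*((x*z)*2))*z))+0)
Step 1: at root: ((b*(((1*(y*b))*((x*z)*2))*z))+0) -> (b*(((1*(y*b))*((x*z)*2))*z)); overall: ((b*(((1*(y*b))*((x*z)*2))*z))+0) -> (b*(((1*(y*b))*((x*z)*2))*z))
Step 2: at RLL: (1*(y*b)) -> (y*b); overall: (b*(((1*(y*b))*((x*z)*2))*z)) -> (b*(((y*b)*((x*z)*2))*z))
Fixed point: (b*(((y*b)*((x*z)*2))*z))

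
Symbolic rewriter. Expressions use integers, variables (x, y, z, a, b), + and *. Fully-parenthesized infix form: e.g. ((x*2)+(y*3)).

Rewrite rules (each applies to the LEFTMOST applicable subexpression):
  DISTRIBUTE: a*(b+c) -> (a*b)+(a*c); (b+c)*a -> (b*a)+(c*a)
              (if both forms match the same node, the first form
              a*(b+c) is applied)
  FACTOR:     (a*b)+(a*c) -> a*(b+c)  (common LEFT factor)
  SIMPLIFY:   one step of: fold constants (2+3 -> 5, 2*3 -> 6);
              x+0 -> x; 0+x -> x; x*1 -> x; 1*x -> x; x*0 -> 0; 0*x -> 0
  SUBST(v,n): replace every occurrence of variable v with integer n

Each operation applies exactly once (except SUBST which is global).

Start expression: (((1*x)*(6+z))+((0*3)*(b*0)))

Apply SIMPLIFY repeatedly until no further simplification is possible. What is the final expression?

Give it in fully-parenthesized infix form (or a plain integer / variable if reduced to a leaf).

Start: (((1*x)*(6+z))+((0*3)*(b*0)))
Step 1: at LL: (1*x) -> x; overall: (((1*x)*(6+z))+((0*3)*(b*0))) -> ((x*(6+z))+((0*3)*(b*0)))
Step 2: at RL: (0*3) -> 0; overall: ((x*(6+z))+((0*3)*(b*0))) -> ((x*(6+z))+(0*(b*0)))
Step 3: at R: (0*(b*0)) -> 0; overall: ((x*(6+z))+(0*(b*0))) -> ((x*(6+z))+0)
Step 4: at root: ((x*(6+z))+0) -> (x*(6+z)); overall: ((x*(6+z))+0) -> (x*(6+z))
Fixed point: (x*(6+z))

Answer: (x*(6+z))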